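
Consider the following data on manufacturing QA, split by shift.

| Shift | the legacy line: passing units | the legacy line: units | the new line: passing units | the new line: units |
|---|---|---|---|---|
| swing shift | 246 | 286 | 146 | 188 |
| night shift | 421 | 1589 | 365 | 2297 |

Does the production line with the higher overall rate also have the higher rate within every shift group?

Swing shift: the legacy line 246/286 = 86.0%, the new line 146/188 = 77.7% → the legacy line
Night shift: the legacy line 421/1589 = 26.5%, the new line 365/2297 = 15.9% → the legacy line
Overall: the legacy line 667/1875 = 35.6%, the new line 511/2485 = 20.6% → the legacy line
The legacy line wins overall and in every shift group — no reversal.

Yes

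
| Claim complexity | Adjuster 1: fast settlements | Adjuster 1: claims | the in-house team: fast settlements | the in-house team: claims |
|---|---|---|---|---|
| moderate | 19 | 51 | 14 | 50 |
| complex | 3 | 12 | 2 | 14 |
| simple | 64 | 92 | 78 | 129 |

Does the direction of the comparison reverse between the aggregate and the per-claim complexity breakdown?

No

Moderate: Adjuster 1 19/51 = 37.3%, the in-house team 14/50 = 28.0% → Adjuster 1
Complex: Adjuster 1 3/12 = 25.0%, the in-house team 2/14 = 14.3% → Adjuster 1
Simple: Adjuster 1 64/92 = 69.6%, the in-house team 78/129 = 60.5% → Adjuster 1
Overall: Adjuster 1 86/155 = 55.5%, the in-house team 94/193 = 48.7% → Adjuster 1
Adjuster 1 wins overall and in every claim group — no reversal.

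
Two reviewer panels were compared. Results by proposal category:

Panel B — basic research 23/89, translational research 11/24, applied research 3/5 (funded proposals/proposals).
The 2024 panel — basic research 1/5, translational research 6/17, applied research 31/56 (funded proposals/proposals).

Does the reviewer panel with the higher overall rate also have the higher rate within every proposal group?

Basic research: Panel B 23/89 = 25.8%, the 2024 panel 1/5 = 20.0% → Panel B
Translational research: Panel B 11/24 = 45.8%, the 2024 panel 6/17 = 35.3% → Panel B
Applied research: Panel B 3/5 = 60.0%, the 2024 panel 31/56 = 55.4% → Panel B
Overall: Panel B 37/118 = 31.4%, the 2024 panel 38/78 = 48.7% → the 2024 panel
Panel B wins each proposal group but the 2024 panel wins overall — the comparison reverses. Panel B's proposals skew toward basic research, which has a lower base rate.

No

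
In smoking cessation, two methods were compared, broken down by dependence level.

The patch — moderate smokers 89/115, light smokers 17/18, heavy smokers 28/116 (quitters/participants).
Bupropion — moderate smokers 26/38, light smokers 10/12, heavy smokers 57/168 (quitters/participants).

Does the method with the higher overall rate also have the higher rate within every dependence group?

No

Moderate smokers: the patch 89/115 = 77.4%, bupropion 26/38 = 68.4% → the patch
Light smokers: the patch 17/18 = 94.4%, bupropion 10/12 = 83.3% → the patch
Heavy smokers: the patch 28/116 = 24.1%, bupropion 57/168 = 33.9% → bupropion
Overall: the patch 134/249 = 53.8%, bupropion 93/218 = 42.7% → the patch
Neither sweeps: the patch wins 2 of 3 groups, bupropion wins 1. The patch wins overall but not every group — no Simpson reversal.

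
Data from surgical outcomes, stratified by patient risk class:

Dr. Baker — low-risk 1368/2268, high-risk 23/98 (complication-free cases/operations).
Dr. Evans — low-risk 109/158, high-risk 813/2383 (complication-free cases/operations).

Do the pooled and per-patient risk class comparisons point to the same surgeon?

Low-risk: Dr. Baker 1368/2268 = 60.3%, Dr. Evans 109/158 = 69.0% → Dr. Evans
High-risk: Dr. Baker 23/98 = 23.5%, Dr. Evans 813/2383 = 34.1% → Dr. Evans
Overall: Dr. Baker 1391/2366 = 58.8%, Dr. Evans 922/2541 = 36.3% → Dr. Baker
Dr. Evans wins each patient risk group but Dr. Baker wins overall — the comparison reverses. Dr. Evans's operations skew toward high-risk, which has a lower base rate.

No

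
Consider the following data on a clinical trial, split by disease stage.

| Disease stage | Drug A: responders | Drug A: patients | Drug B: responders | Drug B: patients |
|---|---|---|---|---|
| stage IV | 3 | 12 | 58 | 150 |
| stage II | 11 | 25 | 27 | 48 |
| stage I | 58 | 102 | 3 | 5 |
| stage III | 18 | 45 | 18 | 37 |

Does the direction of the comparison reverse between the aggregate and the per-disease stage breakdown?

Yes

Stage IV: Drug A 3/12 = 25.0%, Drug B 58/150 = 38.7% → Drug B
Stage II: Drug A 11/25 = 44.0%, Drug B 27/48 = 56.2% → Drug B
Stage I: Drug A 58/102 = 56.9%, Drug B 3/5 = 60.0% → Drug B
Stage III: Drug A 18/45 = 40.0%, Drug B 18/37 = 48.6% → Drug B
Overall: Drug A 90/184 = 48.9%, Drug B 106/240 = 44.2% → Drug A
Drug B wins each disease group but Drug A wins overall — the comparison reverses. Drug B's patients skew toward stage IV, which has a lower base rate.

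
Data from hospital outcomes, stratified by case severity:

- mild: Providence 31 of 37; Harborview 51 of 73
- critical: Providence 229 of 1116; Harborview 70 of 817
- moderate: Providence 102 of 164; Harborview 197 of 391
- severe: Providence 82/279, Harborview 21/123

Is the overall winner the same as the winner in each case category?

Mild: Providence 31/37 = 83.8%, Harborview 51/73 = 69.9% → Providence
Critical: Providence 229/1116 = 20.5%, Harborview 70/817 = 8.6% → Providence
Moderate: Providence 102/164 = 62.2%, Harborview 197/391 = 50.4% → Providence
Severe: Providence 82/279 = 29.4%, Harborview 21/123 = 17.1% → Providence
Overall: Providence 444/1596 = 27.8%, Harborview 339/1404 = 24.1% → Providence
Providence wins overall and in every case group — no reversal.

Yes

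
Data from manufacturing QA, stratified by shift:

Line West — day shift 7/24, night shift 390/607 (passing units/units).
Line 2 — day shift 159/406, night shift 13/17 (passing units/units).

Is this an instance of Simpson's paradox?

Day shift: Line West 7/24 = 29.2%, Line 2 159/406 = 39.2% → Line 2
Night shift: Line West 390/607 = 64.3%, Line 2 13/17 = 76.5% → Line 2
Overall: Line West 397/631 = 62.9%, Line 2 172/423 = 40.7% → Line West
Line 2 wins each shift group but Line West wins overall — the comparison reverses. Line 2's units skew toward day shift, which has a lower base rate.

Yes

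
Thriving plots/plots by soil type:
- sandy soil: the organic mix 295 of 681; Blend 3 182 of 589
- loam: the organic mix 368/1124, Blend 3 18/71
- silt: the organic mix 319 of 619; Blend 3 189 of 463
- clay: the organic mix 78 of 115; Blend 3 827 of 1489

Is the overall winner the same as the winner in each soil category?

No

Sandy soil: the organic mix 295/681 = 43.3%, Blend 3 182/589 = 30.9% → the organic mix
Loam: the organic mix 368/1124 = 32.7%, Blend 3 18/71 = 25.4% → the organic mix
Silt: the organic mix 319/619 = 51.5%, Blend 3 189/463 = 40.8% → the organic mix
Clay: the organic mix 78/115 = 67.8%, Blend 3 827/1489 = 55.5% → the organic mix
Overall: the organic mix 1060/2539 = 41.7%, Blend 3 1216/2612 = 46.6% → Blend 3
The organic mix wins each soil group but Blend 3 wins overall — the comparison reverses. The organic mix's plots skew toward loam, which has a lower base rate.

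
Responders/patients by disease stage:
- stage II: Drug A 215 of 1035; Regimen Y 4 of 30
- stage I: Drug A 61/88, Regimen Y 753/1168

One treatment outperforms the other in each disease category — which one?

Drug A

Stage II: Drug A 215/1035 = 20.8%, Regimen Y 4/30 = 13.3% → Drug A
Stage I: Drug A 61/88 = 69.3%, Regimen Y 753/1168 = 64.5% → Drug A
Drug A has the higher rate in both groups.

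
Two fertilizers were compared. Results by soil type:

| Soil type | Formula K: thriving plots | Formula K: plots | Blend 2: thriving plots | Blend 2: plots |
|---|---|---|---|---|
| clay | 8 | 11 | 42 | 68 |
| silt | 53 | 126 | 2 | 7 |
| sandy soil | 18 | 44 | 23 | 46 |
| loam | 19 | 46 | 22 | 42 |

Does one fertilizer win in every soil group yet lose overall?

Clay: Formula K 8/11 = 72.7%, Blend 2 42/68 = 61.8% → Formula K
Silt: Formula K 53/126 = 42.1%, Blend 2 2/7 = 28.6% → Formula K
Sandy soil: Formula K 18/44 = 40.9%, Blend 2 23/46 = 50.0% → Blend 2
Loam: Formula K 19/46 = 41.3%, Blend 2 22/42 = 52.4% → Blend 2
Overall: Formula K 98/227 = 43.2%, Blend 2 89/163 = 54.6% → Blend 2
Neither sweeps: Formula K wins 2 of 4 groups, Blend 2 wins 2. Blend 2 wins overall but not every group — no Simpson reversal.

No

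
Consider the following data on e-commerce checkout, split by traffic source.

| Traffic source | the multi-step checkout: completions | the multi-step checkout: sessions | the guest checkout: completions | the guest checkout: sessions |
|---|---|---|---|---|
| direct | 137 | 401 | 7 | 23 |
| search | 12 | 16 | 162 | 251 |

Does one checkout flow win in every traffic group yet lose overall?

Direct: the multi-step checkout 137/401 = 34.2%, the guest checkout 7/23 = 30.4% → the multi-step checkout
Search: the multi-step checkout 12/16 = 75.0%, the guest checkout 162/251 = 64.5% → the multi-step checkout
Overall: the multi-step checkout 149/417 = 35.7%, the guest checkout 169/274 = 61.7% → the guest checkout
The multi-step checkout wins each traffic group but the guest checkout wins overall — the comparison reverses. The multi-step checkout's sessions skew toward direct, which has a lower base rate.

Yes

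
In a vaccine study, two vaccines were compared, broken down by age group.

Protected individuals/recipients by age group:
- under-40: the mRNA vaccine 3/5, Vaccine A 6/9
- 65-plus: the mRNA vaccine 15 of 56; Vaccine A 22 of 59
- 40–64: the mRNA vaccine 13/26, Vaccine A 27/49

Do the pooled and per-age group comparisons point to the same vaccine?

Under-40: the mRNA vaccine 3/5 = 60.0%, Vaccine A 6/9 = 66.7% → Vaccine A
65-plus: the mRNA vaccine 15/56 = 26.8%, Vaccine A 22/59 = 37.3% → Vaccine A
40–64: the mRNA vaccine 13/26 = 50.0%, Vaccine A 27/49 = 55.1% → Vaccine A
Overall: the mRNA vaccine 31/87 = 35.6%, Vaccine A 55/117 = 47.0% → Vaccine A
Vaccine A wins overall and in every age group — no reversal.

Yes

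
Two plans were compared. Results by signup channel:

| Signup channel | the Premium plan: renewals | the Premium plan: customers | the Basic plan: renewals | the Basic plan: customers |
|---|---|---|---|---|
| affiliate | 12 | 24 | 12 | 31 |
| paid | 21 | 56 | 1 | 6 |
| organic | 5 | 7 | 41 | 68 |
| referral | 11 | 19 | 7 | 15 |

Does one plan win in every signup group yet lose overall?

Yes

Affiliate: the Premium plan 12/24 = 50.0%, the Basic plan 12/31 = 38.7% → the Premium plan
Paid: the Premium plan 21/56 = 37.5%, the Basic plan 1/6 = 16.7% → the Premium plan
Organic: the Premium plan 5/7 = 71.4%, the Basic plan 41/68 = 60.3% → the Premium plan
Referral: the Premium plan 11/19 = 57.9%, the Basic plan 7/15 = 46.7% → the Premium plan
Overall: the Premium plan 49/106 = 46.2%, the Basic plan 61/120 = 50.8% → the Basic plan
The Premium plan wins each signup group but the Basic plan wins overall — the comparison reverses. The Premium plan's customers skew toward paid, which has a lower base rate.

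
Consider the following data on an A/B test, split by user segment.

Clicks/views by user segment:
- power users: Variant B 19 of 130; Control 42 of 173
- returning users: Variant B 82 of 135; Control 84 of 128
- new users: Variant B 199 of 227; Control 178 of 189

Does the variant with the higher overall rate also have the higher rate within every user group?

Power users: Variant B 19/130 = 14.6%, Control 42/173 = 24.3% → Control
Returning users: Variant B 82/135 = 60.7%, Control 84/128 = 65.6% → Control
New users: Variant B 199/227 = 87.7%, Control 178/189 = 94.2% → Control
Overall: Variant B 300/492 = 61.0%, Control 304/490 = 62.0% → Control
Control wins overall and in every user group — no reversal.

Yes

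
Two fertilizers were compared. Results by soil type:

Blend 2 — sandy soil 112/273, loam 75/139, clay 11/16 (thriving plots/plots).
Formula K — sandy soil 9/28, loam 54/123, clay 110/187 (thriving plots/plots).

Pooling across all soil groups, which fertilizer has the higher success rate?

Formula K

Sandy soil: Blend 2 112/273 = 41.0%, Formula K 9/28 = 32.1% → Blend 2
Loam: Blend 2 75/139 = 54.0%, Formula K 54/123 = 43.9% → Blend 2
Clay: Blend 2 11/16 = 68.8%, Formula K 110/187 = 58.8% → Blend 2
Overall: Blend 2 198/428 = 46.3%, Formula K 173/338 = 51.2% → Formula K
(Blend 2 wins every soil group but Formula K wins overall — Blend 2's plots skew toward the low-rate sandy soil group.)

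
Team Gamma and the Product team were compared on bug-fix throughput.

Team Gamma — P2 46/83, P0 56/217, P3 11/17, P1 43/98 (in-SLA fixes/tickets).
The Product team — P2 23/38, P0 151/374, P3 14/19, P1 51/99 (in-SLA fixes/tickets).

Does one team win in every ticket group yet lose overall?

No

P2: Team Gamma 46/83 = 55.4%, the Product team 23/38 = 60.5% → the Product team
P0: Team Gamma 56/217 = 25.8%, the Product team 151/374 = 40.4% → the Product team
P3: Team Gamma 11/17 = 64.7%, the Product team 14/19 = 73.7% → the Product team
P1: Team Gamma 43/98 = 43.9%, the Product team 51/99 = 51.5% → the Product team
Overall: Team Gamma 156/415 = 37.6%, the Product team 239/530 = 45.1% → the Product team
The Product team wins overall and in every ticket group — no reversal.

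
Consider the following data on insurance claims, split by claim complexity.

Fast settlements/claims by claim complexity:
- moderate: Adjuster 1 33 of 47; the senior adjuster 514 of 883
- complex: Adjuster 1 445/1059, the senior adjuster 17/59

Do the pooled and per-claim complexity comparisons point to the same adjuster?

No

Moderate: Adjuster 1 33/47 = 70.2%, the senior adjuster 514/883 = 58.2% → Adjuster 1
Complex: Adjuster 1 445/1059 = 42.0%, the senior adjuster 17/59 = 28.8% → Adjuster 1
Overall: Adjuster 1 478/1106 = 43.2%, the senior adjuster 531/942 = 56.4% → the senior adjuster
Adjuster 1 wins each claim group but the senior adjuster wins overall — the comparison reverses. Adjuster 1's claims skew toward complex, which has a lower base rate.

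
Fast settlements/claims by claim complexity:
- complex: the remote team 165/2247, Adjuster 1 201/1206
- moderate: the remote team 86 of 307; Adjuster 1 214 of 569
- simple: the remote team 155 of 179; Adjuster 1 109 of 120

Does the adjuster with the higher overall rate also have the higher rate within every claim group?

Yes

Complex: the remote team 165/2247 = 7.3%, Adjuster 1 201/1206 = 16.7% → Adjuster 1
Moderate: the remote team 86/307 = 28.0%, Adjuster 1 214/569 = 37.6% → Adjuster 1
Simple: the remote team 155/179 = 86.6%, Adjuster 1 109/120 = 90.8% → Adjuster 1
Overall: the remote team 406/2733 = 14.9%, Adjuster 1 524/1895 = 27.7% → Adjuster 1
Adjuster 1 wins overall and in every claim group — no reversal.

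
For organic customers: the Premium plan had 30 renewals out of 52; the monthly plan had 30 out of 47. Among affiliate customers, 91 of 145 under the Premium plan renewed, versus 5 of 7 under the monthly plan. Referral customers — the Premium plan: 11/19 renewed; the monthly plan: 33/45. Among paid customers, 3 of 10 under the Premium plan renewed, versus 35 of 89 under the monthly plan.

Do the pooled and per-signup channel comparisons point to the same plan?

Organic: the Premium plan 30/52 = 57.7%, the monthly plan 30/47 = 63.8% → the monthly plan
Affiliate: the Premium plan 91/145 = 62.8%, the monthly plan 5/7 = 71.4% → the monthly plan
Referral: the Premium plan 11/19 = 57.9%, the monthly plan 33/45 = 73.3% → the monthly plan
Paid: the Premium plan 3/10 = 30.0%, the monthly plan 35/89 = 39.3% → the monthly plan
Overall: the Premium plan 135/226 = 59.7%, the monthly plan 103/188 = 54.8% → the Premium plan
The monthly plan wins each signup group but the Premium plan wins overall — the comparison reverses. The monthly plan's customers skew toward paid, which has a lower base rate.

No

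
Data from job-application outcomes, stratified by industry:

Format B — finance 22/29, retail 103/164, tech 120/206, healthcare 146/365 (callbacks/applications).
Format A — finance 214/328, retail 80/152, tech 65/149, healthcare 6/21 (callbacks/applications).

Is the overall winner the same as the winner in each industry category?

No

Finance: Format B 22/29 = 75.9%, Format A 214/328 = 65.2% → Format B
Retail: Format B 103/164 = 62.8%, Format A 80/152 = 52.6% → Format B
Tech: Format B 120/206 = 58.3%, Format A 65/149 = 43.6% → Format B
Healthcare: Format B 146/365 = 40.0%, Format A 6/21 = 28.6% → Format B
Overall: Format B 391/764 = 51.2%, Format A 365/650 = 56.2% → Format A
Format B wins each industry group but Format A wins overall — the comparison reverses. Format B's applications skew toward healthcare, which has a lower base rate.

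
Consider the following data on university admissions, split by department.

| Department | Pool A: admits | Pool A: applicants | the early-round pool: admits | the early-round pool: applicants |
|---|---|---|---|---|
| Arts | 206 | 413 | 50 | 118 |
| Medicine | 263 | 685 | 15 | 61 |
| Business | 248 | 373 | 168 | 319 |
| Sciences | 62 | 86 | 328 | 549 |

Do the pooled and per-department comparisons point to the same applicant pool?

Arts: Pool A 206/413 = 49.9%, the early-round pool 50/118 = 42.4% → Pool A
Medicine: Pool A 263/685 = 38.4%, the early-round pool 15/61 = 24.6% → Pool A
Business: Pool A 248/373 = 66.5%, the early-round pool 168/319 = 52.7% → Pool A
Sciences: Pool A 62/86 = 72.1%, the early-round pool 328/549 = 59.7% → Pool A
Overall: Pool A 779/1557 = 50.0%, the early-round pool 561/1047 = 53.6% → the early-round pool
Pool A wins each department group but the early-round pool wins overall — the comparison reverses. Pool A's applicants skew toward Medicine, which has a lower base rate.

No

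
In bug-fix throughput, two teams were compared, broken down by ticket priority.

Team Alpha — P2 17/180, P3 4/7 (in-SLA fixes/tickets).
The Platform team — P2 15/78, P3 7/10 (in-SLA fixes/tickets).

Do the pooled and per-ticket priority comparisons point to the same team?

Yes

P2: Team Alpha 17/180 = 9.4%, the Platform team 15/78 = 19.2% → the Platform team
P3: Team Alpha 4/7 = 57.1%, the Platform team 7/10 = 70.0% → the Platform team
Overall: Team Alpha 21/187 = 11.2%, the Platform team 22/88 = 25.0% → the Platform team
The Platform team wins overall and in every ticket group — no reversal.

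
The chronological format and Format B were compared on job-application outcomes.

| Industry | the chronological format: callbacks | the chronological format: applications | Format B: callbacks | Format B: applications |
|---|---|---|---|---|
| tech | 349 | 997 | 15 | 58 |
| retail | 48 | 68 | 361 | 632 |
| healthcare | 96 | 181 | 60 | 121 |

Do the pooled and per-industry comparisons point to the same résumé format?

No

Tech: the chronological format 349/997 = 35.0%, Format B 15/58 = 25.9% → the chronological format
Retail: the chronological format 48/68 = 70.6%, Format B 361/632 = 57.1% → the chronological format
Healthcare: the chronological format 96/181 = 53.0%, Format B 60/121 = 49.6% → the chronological format
Overall: the chronological format 493/1246 = 39.6%, Format B 436/811 = 53.8% → Format B
The chronological format wins each industry group but Format B wins overall — the comparison reverses. The chronological format's applications skew toward tech, which has a lower base rate.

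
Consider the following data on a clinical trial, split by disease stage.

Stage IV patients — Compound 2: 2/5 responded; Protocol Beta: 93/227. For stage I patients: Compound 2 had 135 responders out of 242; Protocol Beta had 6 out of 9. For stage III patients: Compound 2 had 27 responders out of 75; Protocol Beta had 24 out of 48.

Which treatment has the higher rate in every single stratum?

Stage IV: Compound 2 2/5 = 40.0%, Protocol Beta 93/227 = 41.0% → Protocol Beta
Stage I: Compound 2 135/242 = 55.8%, Protocol Beta 6/9 = 66.7% → Protocol Beta
Stage III: Compound 2 27/75 = 36.0%, Protocol Beta 24/48 = 50.0% → Protocol Beta
Protocol Beta has the higher rate in all 3 groups.

Protocol Beta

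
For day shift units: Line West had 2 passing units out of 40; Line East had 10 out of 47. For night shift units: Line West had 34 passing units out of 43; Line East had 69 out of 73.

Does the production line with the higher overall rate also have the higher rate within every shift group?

Day shift: Line West 2/40 = 5.0%, Line East 10/47 = 21.3% → Line East
Night shift: Line West 34/43 = 79.1%, Line East 69/73 = 94.5% → Line East
Overall: Line West 36/83 = 43.4%, Line East 79/120 = 65.8% → Line East
Line East wins overall and in every shift group — no reversal.

Yes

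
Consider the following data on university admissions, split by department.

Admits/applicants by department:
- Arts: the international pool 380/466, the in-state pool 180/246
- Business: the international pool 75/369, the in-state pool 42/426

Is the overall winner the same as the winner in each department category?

Yes

Arts: the international pool 380/466 = 81.5%, the in-state pool 180/246 = 73.2% → the international pool
Business: the international pool 75/369 = 20.3%, the in-state pool 42/426 = 9.9% → the international pool
Overall: the international pool 455/835 = 54.5%, the in-state pool 222/672 = 33.0% → the international pool
The international pool wins overall and in every department group — no reversal.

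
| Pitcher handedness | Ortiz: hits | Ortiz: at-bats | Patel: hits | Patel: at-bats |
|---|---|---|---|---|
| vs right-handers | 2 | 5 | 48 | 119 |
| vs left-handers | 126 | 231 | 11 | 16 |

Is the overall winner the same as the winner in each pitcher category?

No

Vs right-handers: Ortiz 2/5 = 40.0%, Patel 48/119 = 40.3% → Patel
Vs left-handers: Ortiz 126/231 = 54.5%, Patel 11/16 = 68.8% → Patel
Overall: Ortiz 128/236 = 54.2%, Patel 59/135 = 43.7% → Ortiz
Patel wins each pitcher group but Ortiz wins overall — the comparison reverses. Patel's at-bats skew toward vs right-handers, which has a lower base rate.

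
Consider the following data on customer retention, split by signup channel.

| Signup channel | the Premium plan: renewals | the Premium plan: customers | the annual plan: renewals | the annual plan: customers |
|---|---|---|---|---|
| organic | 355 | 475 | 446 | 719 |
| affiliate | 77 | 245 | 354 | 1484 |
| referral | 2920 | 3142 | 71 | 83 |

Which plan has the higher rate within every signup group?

the Premium plan

Organic: the Premium plan 355/475 = 74.7%, the annual plan 446/719 = 62.0% → the Premium plan
Affiliate: the Premium plan 77/245 = 31.4%, the annual plan 354/1484 = 23.9% → the Premium plan
Referral: the Premium plan 2920/3142 = 92.9%, the annual plan 71/83 = 85.5% → the Premium plan
The Premium plan has the higher rate in all 3 groups.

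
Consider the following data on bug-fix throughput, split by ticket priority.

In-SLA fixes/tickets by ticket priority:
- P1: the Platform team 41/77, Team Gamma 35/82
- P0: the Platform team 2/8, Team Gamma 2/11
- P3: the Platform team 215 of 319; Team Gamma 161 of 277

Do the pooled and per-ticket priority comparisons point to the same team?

Yes

P1: the Platform team 41/77 = 53.2%, Team Gamma 35/82 = 42.7% → the Platform team
P0: the Platform team 2/8 = 25.0%, Team Gamma 2/11 = 18.2% → the Platform team
P3: the Platform team 215/319 = 67.4%, Team Gamma 161/277 = 58.1% → the Platform team
Overall: the Platform team 258/404 = 63.9%, Team Gamma 198/370 = 53.5% → the Platform team
The Platform team wins overall and in every ticket group — no reversal.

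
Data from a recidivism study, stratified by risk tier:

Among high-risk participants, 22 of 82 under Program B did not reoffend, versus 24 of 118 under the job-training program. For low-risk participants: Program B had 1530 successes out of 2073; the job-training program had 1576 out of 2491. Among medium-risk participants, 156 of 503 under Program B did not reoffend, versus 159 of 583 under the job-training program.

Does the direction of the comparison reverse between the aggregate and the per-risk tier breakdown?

No

High-risk: Program B 22/82 = 26.8%, the job-training program 24/118 = 20.3% → Program B
Low-risk: Program B 1530/2073 = 73.8%, the job-training program 1576/2491 = 63.3% → Program B
Medium-risk: Program B 156/503 = 31.0%, the job-training program 159/583 = 27.3% → Program B
Overall: Program B 1708/2658 = 64.3%, the job-training program 1759/3192 = 55.1% → Program B
Program B wins overall and in every risk group — no reversal.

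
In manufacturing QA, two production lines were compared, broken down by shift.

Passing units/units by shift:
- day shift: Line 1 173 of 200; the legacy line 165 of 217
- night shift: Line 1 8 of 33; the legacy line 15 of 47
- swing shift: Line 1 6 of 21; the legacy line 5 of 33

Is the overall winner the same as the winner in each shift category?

No

Day shift: Line 1 173/200 = 86.5%, the legacy line 165/217 = 76.0% → Line 1
Night shift: Line 1 8/33 = 24.2%, the legacy line 15/47 = 31.9% → the legacy line
Swing shift: Line 1 6/21 = 28.6%, the legacy line 5/33 = 15.2% → Line 1
Overall: Line 1 187/254 = 73.6%, the legacy line 185/297 = 62.3% → Line 1
Neither sweeps: Line 1 wins 2 of 3 groups, the legacy line wins 1. Line 1 wins overall but not every group — no Simpson reversal.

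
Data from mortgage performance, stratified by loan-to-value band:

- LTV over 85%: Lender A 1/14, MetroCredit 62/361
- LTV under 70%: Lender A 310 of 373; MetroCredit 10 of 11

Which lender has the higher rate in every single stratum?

MetroCredit

LTV over 85%: Lender A 1/14 = 7.1%, MetroCredit 62/361 = 17.2% → MetroCredit
LTV under 70%: Lender A 310/373 = 83.1%, MetroCredit 10/11 = 90.9% → MetroCredit
MetroCredit has the higher rate in both groups.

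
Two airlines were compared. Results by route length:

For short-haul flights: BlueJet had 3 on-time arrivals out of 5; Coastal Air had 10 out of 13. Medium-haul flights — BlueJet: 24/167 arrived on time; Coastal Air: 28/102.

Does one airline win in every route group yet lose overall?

Short-haul: BlueJet 3/5 = 60.0%, Coastal Air 10/13 = 76.9% → Coastal Air
Medium-haul: BlueJet 24/167 = 14.4%, Coastal Air 28/102 = 27.5% → Coastal Air
Overall: BlueJet 27/172 = 15.7%, Coastal Air 38/115 = 33.0% → Coastal Air
Coastal Air wins overall and in every route group — no reversal.

No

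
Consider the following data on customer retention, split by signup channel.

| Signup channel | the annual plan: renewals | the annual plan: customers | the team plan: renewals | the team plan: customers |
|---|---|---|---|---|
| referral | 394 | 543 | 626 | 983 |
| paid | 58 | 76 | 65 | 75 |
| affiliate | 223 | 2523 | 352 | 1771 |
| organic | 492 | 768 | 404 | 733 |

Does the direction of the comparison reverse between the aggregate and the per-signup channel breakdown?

No

Referral: the annual plan 394/543 = 72.6%, the team plan 626/983 = 63.7% → the annual plan
Paid: the annual plan 58/76 = 76.3%, the team plan 65/75 = 86.7% → the team plan
Affiliate: the annual plan 223/2523 = 8.8%, the team plan 352/1771 = 19.9% → the team plan
Organic: the annual plan 492/768 = 64.1%, the team plan 404/733 = 55.1% → the annual plan
Overall: the annual plan 1167/3910 = 29.8%, the team plan 1447/3562 = 40.6% → the team plan
Neither sweeps: the annual plan wins 2 of 4 groups, the team plan wins 2. The team plan wins overall but not every group — no Simpson reversal.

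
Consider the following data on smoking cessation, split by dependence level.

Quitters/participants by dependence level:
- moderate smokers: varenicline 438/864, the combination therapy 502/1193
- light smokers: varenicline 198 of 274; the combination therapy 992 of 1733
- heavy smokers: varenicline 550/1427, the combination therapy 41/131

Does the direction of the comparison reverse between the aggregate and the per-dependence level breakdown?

Moderate smokers: varenicline 438/864 = 50.7%, the combination therapy 502/1193 = 42.1% → varenicline
Light smokers: varenicline 198/274 = 72.3%, the combination therapy 992/1733 = 57.2% → varenicline
Heavy smokers: varenicline 550/1427 = 38.5%, the combination therapy 41/131 = 31.3% → varenicline
Overall: varenicline 1186/2565 = 46.2%, the combination therapy 1535/3057 = 50.2% → the combination therapy
Varenicline wins each dependence group but the combination therapy wins overall — the comparison reverses. Varenicline's participants skew toward heavy smokers, which has a lower base rate.

Yes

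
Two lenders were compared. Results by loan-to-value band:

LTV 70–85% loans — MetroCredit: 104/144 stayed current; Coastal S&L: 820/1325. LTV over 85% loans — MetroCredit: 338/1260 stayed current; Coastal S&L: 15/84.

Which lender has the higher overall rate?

Coastal S&L

LTV 70–85%: MetroCredit 104/144 = 72.2%, Coastal S&L 820/1325 = 61.9% → MetroCredit
LTV over 85%: MetroCredit 338/1260 = 26.8%, Coastal S&L 15/84 = 17.9% → MetroCredit
Overall: MetroCredit 442/1404 = 31.5%, Coastal S&L 835/1409 = 59.3% → Coastal S&L
(MetroCredit wins every loan-to-value group but Coastal S&L wins overall — MetroCredit's loans skew toward the low-rate LTV over 85% group.)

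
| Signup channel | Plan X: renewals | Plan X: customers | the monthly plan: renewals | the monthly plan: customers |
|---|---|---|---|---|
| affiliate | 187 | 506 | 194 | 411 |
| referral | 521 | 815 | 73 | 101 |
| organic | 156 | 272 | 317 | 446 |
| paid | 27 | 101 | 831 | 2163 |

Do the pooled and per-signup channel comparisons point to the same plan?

Affiliate: Plan X 187/506 = 37.0%, the monthly plan 194/411 = 47.2% → the monthly plan
Referral: Plan X 521/815 = 63.9%, the monthly plan 73/101 = 72.3% → the monthly plan
Organic: Plan X 156/272 = 57.4%, the monthly plan 317/446 = 71.1% → the monthly plan
Paid: Plan X 27/101 = 26.7%, the monthly plan 831/2163 = 38.4% → the monthly plan
Overall: Plan X 891/1694 = 52.6%, the monthly plan 1415/3121 = 45.3% → Plan X
The monthly plan wins each signup group but Plan X wins overall — the comparison reverses. The monthly plan's customers skew toward paid, which has a lower base rate.

No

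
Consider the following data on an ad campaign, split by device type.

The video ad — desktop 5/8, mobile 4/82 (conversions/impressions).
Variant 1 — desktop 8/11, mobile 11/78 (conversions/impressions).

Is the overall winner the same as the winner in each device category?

Yes

Desktop: the video ad 5/8 = 62.5%, Variant 1 8/11 = 72.7% → Variant 1
Mobile: the video ad 4/82 = 4.9%, Variant 1 11/78 = 14.1% → Variant 1
Overall: the video ad 9/90 = 10.0%, Variant 1 19/89 = 21.3% → Variant 1
Variant 1 wins overall and in every device group — no reversal.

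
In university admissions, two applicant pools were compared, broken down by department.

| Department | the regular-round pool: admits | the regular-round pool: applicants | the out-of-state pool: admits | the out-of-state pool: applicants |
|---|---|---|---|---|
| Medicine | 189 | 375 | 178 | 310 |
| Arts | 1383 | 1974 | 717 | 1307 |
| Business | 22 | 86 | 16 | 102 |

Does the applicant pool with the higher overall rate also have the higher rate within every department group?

Medicine: the regular-round pool 189/375 = 50.4%, the out-of-state pool 178/310 = 57.4% → the out-of-state pool
Arts: the regular-round pool 1383/1974 = 70.1%, the out-of-state pool 717/1307 = 54.9% → the regular-round pool
Business: the regular-round pool 22/86 = 25.6%, the out-of-state pool 16/102 = 15.7% → the regular-round pool
Overall: the regular-round pool 1594/2435 = 65.5%, the out-of-state pool 911/1719 = 53.0% → the regular-round pool
Neither sweeps: the regular-round pool wins 2 of 3 groups, the out-of-state pool wins 1. The regular-round pool wins overall but not every group — no Simpson reversal.

No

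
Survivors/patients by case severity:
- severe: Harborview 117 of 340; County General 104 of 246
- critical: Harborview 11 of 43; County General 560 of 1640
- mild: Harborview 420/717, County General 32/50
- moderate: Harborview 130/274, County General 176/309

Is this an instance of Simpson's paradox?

Yes

Severe: Harborview 117/340 = 34.4%, County General 104/246 = 42.3% → County General
Critical: Harborview 11/43 = 25.6%, County General 560/1640 = 34.1% → County General
Mild: Harborview 420/717 = 58.6%, County General 32/50 = 64.0% → County General
Moderate: Harborview 130/274 = 47.4%, County General 176/309 = 57.0% → County General
Overall: Harborview 678/1374 = 49.3%, County General 872/2245 = 38.8% → Harborview
County General wins each case group but Harborview wins overall — the comparison reverses. County General's patients skew toward critical, which has a lower base rate.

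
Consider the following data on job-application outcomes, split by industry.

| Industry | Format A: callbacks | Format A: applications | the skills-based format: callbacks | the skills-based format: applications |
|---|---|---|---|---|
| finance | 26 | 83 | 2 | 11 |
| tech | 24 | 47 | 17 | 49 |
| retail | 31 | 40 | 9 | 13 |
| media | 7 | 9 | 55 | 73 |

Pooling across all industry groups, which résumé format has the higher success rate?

the skills-based format

Finance: Format A 26/83 = 31.3%, the skills-based format 2/11 = 18.2% → Format A
Tech: Format A 24/47 = 51.1%, the skills-based format 17/49 = 34.7% → Format A
Retail: Format A 31/40 = 77.5%, the skills-based format 9/13 = 69.2% → Format A
Media: Format A 7/9 = 77.8%, the skills-based format 55/73 = 75.3% → Format A
Overall: Format A 88/179 = 49.2%, the skills-based format 83/146 = 56.8% → the skills-based format
(Format A wins every industry group but the skills-based format wins overall — Format A's applications skew toward the low-rate finance group.)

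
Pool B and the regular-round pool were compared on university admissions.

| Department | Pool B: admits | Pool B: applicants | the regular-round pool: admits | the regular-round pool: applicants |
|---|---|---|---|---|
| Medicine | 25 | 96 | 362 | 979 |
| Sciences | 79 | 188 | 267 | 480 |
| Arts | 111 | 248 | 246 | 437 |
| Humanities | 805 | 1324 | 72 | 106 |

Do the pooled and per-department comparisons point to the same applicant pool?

Medicine: Pool B 25/96 = 26.0%, the regular-round pool 362/979 = 37.0% → the regular-round pool
Sciences: Pool B 79/188 = 42.0%, the regular-round pool 267/480 = 55.6% → the regular-round pool
Arts: Pool B 111/248 = 44.8%, the regular-round pool 246/437 = 56.3% → the regular-round pool
Humanities: Pool B 805/1324 = 60.8%, the regular-round pool 72/106 = 67.9% → the regular-round pool
Overall: Pool B 1020/1856 = 55.0%, the regular-round pool 947/2002 = 47.3% → Pool B
The regular-round pool wins each department group but Pool B wins overall — the comparison reverses. The regular-round pool's applicants skew toward Medicine, which has a lower base rate.

No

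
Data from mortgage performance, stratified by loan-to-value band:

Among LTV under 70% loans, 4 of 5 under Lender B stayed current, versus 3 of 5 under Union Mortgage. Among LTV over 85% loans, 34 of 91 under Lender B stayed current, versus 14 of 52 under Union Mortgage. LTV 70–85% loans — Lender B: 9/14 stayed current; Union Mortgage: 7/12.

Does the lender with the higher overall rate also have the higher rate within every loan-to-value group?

Yes

LTV under 70%: Lender B 4/5 = 80.0%, Union Mortgage 3/5 = 60.0% → Lender B
LTV over 85%: Lender B 34/91 = 37.4%, Union Mortgage 14/52 = 26.9% → Lender B
LTV 70–85%: Lender B 9/14 = 64.3%, Union Mortgage 7/12 = 58.3% → Lender B
Overall: Lender B 47/110 = 42.7%, Union Mortgage 24/69 = 34.8% → Lender B
Lender B wins overall and in every loan-to-value group — no reversal.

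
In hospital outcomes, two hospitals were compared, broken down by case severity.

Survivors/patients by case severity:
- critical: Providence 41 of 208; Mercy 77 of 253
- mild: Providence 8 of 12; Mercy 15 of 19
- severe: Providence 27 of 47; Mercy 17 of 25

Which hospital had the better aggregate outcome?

Critical: Providence 41/208 = 19.7%, Mercy 77/253 = 30.4% → Mercy
Mild: Providence 8/12 = 66.7%, Mercy 15/19 = 78.9% → Mercy
Severe: Providence 27/47 = 57.4%, Mercy 17/25 = 68.0% → Mercy
Overall: Providence 76/267 = 28.5%, Mercy 109/297 = 36.7% → Mercy

Mercy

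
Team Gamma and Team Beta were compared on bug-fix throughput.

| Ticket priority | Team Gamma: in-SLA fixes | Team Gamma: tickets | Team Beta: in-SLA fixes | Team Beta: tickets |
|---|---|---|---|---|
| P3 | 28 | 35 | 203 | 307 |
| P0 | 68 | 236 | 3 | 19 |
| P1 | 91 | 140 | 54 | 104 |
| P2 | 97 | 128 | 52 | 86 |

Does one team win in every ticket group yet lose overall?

P3: Team Gamma 28/35 = 80.0%, Team Beta 203/307 = 66.1% → Team Gamma
P0: Team Gamma 68/236 = 28.8%, Team Beta 3/19 = 15.8% → Team Gamma
P1: Team Gamma 91/140 = 65.0%, Team Beta 54/104 = 51.9% → Team Gamma
P2: Team Gamma 97/128 = 75.8%, Team Beta 52/86 = 60.5% → Team Gamma
Overall: Team Gamma 284/539 = 52.7%, Team Beta 312/516 = 60.5% → Team Beta
Team Gamma wins each ticket group but Team Beta wins overall — the comparison reverses. Team Gamma's tickets skew toward P0, which has a lower base rate.

Yes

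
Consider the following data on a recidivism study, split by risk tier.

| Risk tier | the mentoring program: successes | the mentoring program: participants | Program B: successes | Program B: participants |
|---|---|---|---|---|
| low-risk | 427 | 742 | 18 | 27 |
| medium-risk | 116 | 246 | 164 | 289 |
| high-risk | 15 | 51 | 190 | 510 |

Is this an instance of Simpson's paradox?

Low-risk: the mentoring program 427/742 = 57.5%, Program B 18/27 = 66.7% → Program B
Medium-risk: the mentoring program 116/246 = 47.2%, Program B 164/289 = 56.7% → Program B
High-risk: the mentoring program 15/51 = 29.4%, Program B 190/510 = 37.3% → Program B
Overall: the mentoring program 558/1039 = 53.7%, Program B 372/826 = 45.0% → the mentoring program
Program B wins each risk group but the mentoring program wins overall — the comparison reverses. Program B's participants skew toward high-risk, which has a lower base rate.

Yes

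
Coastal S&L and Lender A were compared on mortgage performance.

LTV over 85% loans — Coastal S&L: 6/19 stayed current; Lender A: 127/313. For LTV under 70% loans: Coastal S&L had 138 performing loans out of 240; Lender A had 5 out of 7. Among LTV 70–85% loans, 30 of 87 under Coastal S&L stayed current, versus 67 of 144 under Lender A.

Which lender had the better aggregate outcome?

Coastal S&L

LTV over 85%: Coastal S&L 6/19 = 31.6%, Lender A 127/313 = 40.6% → Lender A
LTV under 70%: Coastal S&L 138/240 = 57.5%, Lender A 5/7 = 71.4% → Lender A
LTV 70–85%: Coastal S&L 30/87 = 34.5%, Lender A 67/144 = 46.5% → Lender A
Overall: Coastal S&L 174/346 = 50.3%, Lender A 199/464 = 42.9% → Coastal S&L
(Lender A wins every loan-to-value group but Coastal S&L wins overall — Lender A's loans skew toward the low-rate LTV over 85% group.)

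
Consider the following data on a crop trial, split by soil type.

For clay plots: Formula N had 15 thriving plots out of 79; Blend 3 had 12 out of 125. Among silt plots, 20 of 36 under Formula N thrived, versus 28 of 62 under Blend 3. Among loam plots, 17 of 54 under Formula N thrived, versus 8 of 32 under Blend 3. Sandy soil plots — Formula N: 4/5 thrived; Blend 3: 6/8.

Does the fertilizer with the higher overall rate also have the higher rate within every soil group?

Yes

Clay: Formula N 15/79 = 19.0%, Blend 3 12/125 = 9.6% → Formula N
Silt: Formula N 20/36 = 55.6%, Blend 3 28/62 = 45.2% → Formula N
Loam: Formula N 17/54 = 31.5%, Blend 3 8/32 = 25.0% → Formula N
Sandy soil: Formula N 4/5 = 80.0%, Blend 3 6/8 = 75.0% → Formula N
Overall: Formula N 56/174 = 32.2%, Blend 3 54/227 = 23.8% → Formula N
Formula N wins overall and in every soil group — no reversal.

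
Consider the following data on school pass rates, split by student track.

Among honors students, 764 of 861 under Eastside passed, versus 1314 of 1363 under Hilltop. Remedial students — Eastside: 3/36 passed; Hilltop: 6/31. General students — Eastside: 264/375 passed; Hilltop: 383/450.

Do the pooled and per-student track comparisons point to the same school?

Yes

Honors: Eastside 764/861 = 88.7%, Hilltop 1314/1363 = 96.4% → Hilltop
Remedial: Eastside 3/36 = 8.3%, Hilltop 6/31 = 19.4% → Hilltop
General: Eastside 264/375 = 70.4%, Hilltop 383/450 = 85.1% → Hilltop
Overall: Eastside 1031/1272 = 81.1%, Hilltop 1703/1844 = 92.4% → Hilltop
Hilltop wins overall and in every student group — no reversal.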